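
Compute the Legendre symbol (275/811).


p = 811 is prime, so compute (275/811) with the reciprocity algorithm (Jacobi-symbol steps: pull out 2s via (2/n), flip via reciprocity, reduce):
  reciprocity: (275/811) -> -(811/275)
  reduce: (261/275)
  reciprocity: (261/275) -> +(275/261)
  reduce: (14/261)
  pull out 2: (2/261) = -1  (since 261 mod 8 = 5)
  reciprocity: (7/261) -> +(261/7)
  reduce: (2/7)
  pull out 2: (2/7) = +1  (since 7 mod 8 = 7)
  (1/7) = 1
Product of signs = 1
(275/811) = 1

1


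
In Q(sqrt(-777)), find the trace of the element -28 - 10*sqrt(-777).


Tr(a + b*sqrt(d)) = (a + b*sqrt(d)) + (a - b*sqrt(d)) = 2a
= 2 * (-28)
= -56

-56


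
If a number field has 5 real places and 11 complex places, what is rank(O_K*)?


By Dirichlet's unit theorem:
rank = r1 + r2 - 1
= 5 + 11 - 1
= 15

15


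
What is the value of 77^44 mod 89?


p = 89 is prime and the exponent is (p-1)/2 = 44, so by Euler's criterion 77^44 = (77/89) = +1 or -1 mod 89.
Compute by square-and-multiply:
  44 = 32 + 8 + 4 (binary 101100)
  Repeated squaring mod 89: 77^1 = 77, 77^2 = 55, 77^4 = 88, 77^8 = 1, 77^16 = 1, 77^32 = 1
  77^44 = 77^32 * 77^8 * 77^4 = 1 * 1 * 88 mod 89
    1 * 1 = 1 = 1 mod 89
    1 * 88 = 88 = 88 mod 89
  77^44 = 88 mod 89
Result 88 = p - 1 = -1 mod 89: 77 is a quadratic non-residue mod 89. As a residue in [0, p-1] the value is 88.
77^44 mod 89 = 88

88


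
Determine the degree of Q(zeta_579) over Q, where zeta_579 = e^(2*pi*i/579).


The degree equals Euler's totient phi(579).
579 = 3 * 193
phi(579) = 384

384


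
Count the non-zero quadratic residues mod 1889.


For prime p, the number of non-zero quadratic residues is (p-1)/2.
= (1889-1)/2
= 944

944


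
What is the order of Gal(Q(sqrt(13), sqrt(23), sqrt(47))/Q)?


The 3 square roots of distinct primes are multiplicatively independent over Q,
so [K:Q] = 2^3 and Gal(K/Q) is isomorphic to (Z/2Z)^3.
|Gal| = 2^3 = 8

8


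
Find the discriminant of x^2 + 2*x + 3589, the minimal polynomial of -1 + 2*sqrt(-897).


The element -1 + 2*sqrt(-897) has minimal polynomial:
x^2 + 2*x + 3589
Discriminant = (2)^2 - 4*(3589)
= 4 - 14356
= -14352

-14352


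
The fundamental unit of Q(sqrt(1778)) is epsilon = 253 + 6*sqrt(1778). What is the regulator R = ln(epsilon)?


epsilon = 253 + 6*sqrt(1778)
= 505.9980
R = ln(505.9980)
= 6.2265

6.2265


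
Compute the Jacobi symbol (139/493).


Compute (139/493) via quadratic reciprocity:
  reciprocity: (139/493) -> +(493/139)
  reduce: (76/139)
  pull out 2: (2/139) = -1  (since 139 mod 8 = 3)
  pull out 2: (2/139) = -1  (since 139 mod 8 = 3)
  reciprocity: (19/139) -> -(139/19)
  reduce: (6/19)
  pull out 2: (2/19) = -1  (since 19 mod 8 = 3)
  reciprocity: (3/19) -> -(19/3)
  reduce: (1/3)
  (1/3) = 1
Product of signs = -1

-1


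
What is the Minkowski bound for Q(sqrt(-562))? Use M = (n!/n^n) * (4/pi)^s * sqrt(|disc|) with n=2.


d = -562, d mod 4 = 2, so disc(K) = 4d = -2248; |disc(K)| = 2248
Imaginary quadratic field, so n = 2, s = r2 = 1, r1 = 0
M = (n!/n^n) * (4/pi)^s * sqrt(|disc(K)|) = (2!/2^2) * (4/pi)^1 * sqrt(2248)
= 0.5 * 1.273240 * 47.413078
= 30.1841

30.1841


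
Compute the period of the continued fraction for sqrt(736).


Run the CF algorithm for sqrt(736).
a_0 = floor(sqrt(736)) = 27; set m_0=0, q_0=1.
Recurrence: m' = q*a - m,  q' = (d - m'^2)/q,  a' = floor((a_0 + m')/q').
  step 1: m=27, q=7, a=7
  step 2: m=22, q=36, a=1
  step 3: m=14, q=15, a=2
  step 4: m=16, q=32, a=1
  step 5: m=16, q=15, a=2
  step 6: m=14, q=36, a=1
  step 7: m=22, q=7, a=7
  step 8: m=27, q=1, a=54
a_8 = 2*a_0 = 54, so the period closes here.
sqrt(736) = [27; 7, 1, 2, 1, 2, 1, 7, 54]
Period length = 8

8


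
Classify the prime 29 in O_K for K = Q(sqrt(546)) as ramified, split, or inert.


K = Q(sqrt(546)). Since d mod 4 = 2, disc(K) = 2184.
Check p | disc: 2184 mod 29 = 9.
p does not divide disc. Compute Legendre symbol (d/p):
24^((29-1)/2) mod 29 = 1
(d/p) = 1, so p splits: (p) = P*P' with e=1, f=1, g=2.
Therefore p is split.

split


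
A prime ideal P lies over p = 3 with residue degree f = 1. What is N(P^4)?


N(P^a) = p^(a*f)
= 3^(4*1)
= 3^4
= 81

81


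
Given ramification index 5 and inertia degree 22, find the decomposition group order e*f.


|D_P| = e * f
= 5 * 22
= 110

110


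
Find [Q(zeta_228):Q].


The degree equals Euler's totient phi(228).
228 = 2^2 * 3 * 19
phi(228) = 72

72


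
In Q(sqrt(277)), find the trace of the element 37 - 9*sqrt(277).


Tr(a + b*sqrt(d)) = (a + b*sqrt(d)) + (a - b*sqrt(d)) = 2a
= 2 * (37)
= 74

74


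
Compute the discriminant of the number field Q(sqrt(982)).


For K = Q(sqrt(d)) with d squarefree: disc(K) = d if d = 1 mod 4, and disc(K) = 4d if d = 2 or 3 mod 4.
Here d = 982, and d mod 4 = 2.
d = 2 mod 4, not 1 (O_K = Z[sqrt(d)]), so disc(K) = 4d = 4 * (982) = 3928

3928


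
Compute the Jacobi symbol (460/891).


Compute (460/891) via quadratic reciprocity:
  pull out 2: (2/891) = -1  (since 891 mod 8 = 3)
  pull out 2: (2/891) = -1  (since 891 mod 8 = 3)
  reciprocity: (115/891) -> -(891/115)
  reduce: (86/115)
  pull out 2: (2/115) = -1  (since 115 mod 8 = 3)
  reciprocity: (43/115) -> -(115/43)
  reduce: (29/43)
  reciprocity: (29/43) -> +(43/29)
  reduce: (14/29)
  pull out 2: (2/29) = -1  (since 29 mod 8 = 5)
  reciprocity: (7/29) -> +(29/7)
  reduce: (1/7)
  (1/7) = 1
Product of signs = 1

1


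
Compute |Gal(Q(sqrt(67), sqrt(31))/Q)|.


The 2 square roots of distinct primes are multiplicatively independent over Q,
so [K:Q] = 2^2 and Gal(K/Q) is isomorphic to (Z/2Z)^2.
|Gal| = 2^2 = 4

4


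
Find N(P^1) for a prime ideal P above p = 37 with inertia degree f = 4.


N(P^a) = p^(a*f)
= 37^(1*4)
= 37^4
= 1874161

1874161


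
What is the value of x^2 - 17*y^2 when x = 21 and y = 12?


x^2 - d*y^2
= 21^2 - 17*12^2
= 441 - 2448
= -2007

-2007


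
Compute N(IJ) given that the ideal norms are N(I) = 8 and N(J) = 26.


N(IJ) = N(I) * N(J)
= 8 * 26
= 208

208


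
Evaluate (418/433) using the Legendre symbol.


p = 433 is prime, so compute (418/433) with the reciprocity algorithm (Jacobi-symbol steps: pull out 2s via (2/n), flip via reciprocity, reduce):
  pull out 2: (2/433) = +1  (since 433 mod 8 = 1)
  reciprocity: (209/433) -> +(433/209)
  reduce: (15/209)
  reciprocity: (15/209) -> +(209/15)
  reduce: (14/15)
  pull out 2: (2/15) = +1  (since 15 mod 8 = 7)
  reciprocity: (7/15) -> -(15/7)
  reduce: (1/7)
  (1/7) = 1
Product of signs = -1
(418/433) = -1

-1


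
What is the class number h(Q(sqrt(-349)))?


K = Q(sqrt(-349)). d mod 4 = 3, so D = disc(K) = 4d = -1396
h(K) equals the number of primitive reduced positive-definite forms (a, b, c) = a*x^2 + b*x*y + c*y^2 with b^2 - 4ac = D,
where reduced means |b| <= a <= c, with b >= 0 whenever |b| = a or a = c, and primitive means gcd(a, b, c) = 1.
Reduced forces 3a^2 <= |D| = 1396, so 1 <= a <= 21; b must have the parity of D, and c = (b^2 - D)/(4a) must be an integer >= a.
Enumerate a = 1..21, b in [-a, a]:
  a=1: (1, 0, 349)  [1]
  a=2: (2, 2, 175)  [1]
  a=3..4: none
  a=5: (5, -2, 70), (5, 2, 70)  [2]
  a=6: none
  a=7: (7, -2, 50), (7, 2, 50)  [2]
  a=8..9: none
  a=10: (10, -2, 35), (10, 2, 35)  [2]
  a=11: (11, -10, 34), (11, 10, 34)  [2]
  a=12..13: none
  a=14: (14, -2, 25), (14, 2, 25)  [2]
  a=15..16: none
  a=17: (17, -10, 22), (17, 10, 22)  [2]
  a=18..21: none
Total reduced forms: 1 + 1 + 2 + 2 + 2 + 2 + 2 + 2 = 14
h = 14

14


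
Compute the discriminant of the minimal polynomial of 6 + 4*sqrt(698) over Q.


The element 6 + 4*sqrt(698) has minimal polynomial:
x^2 - 12*x - 11132
Discriminant = (-12)^2 - 4*(-11132)
= 144 + 44528
= 44672

44672


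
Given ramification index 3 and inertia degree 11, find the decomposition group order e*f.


|D_P| = e * f
= 3 * 11
= 33

33


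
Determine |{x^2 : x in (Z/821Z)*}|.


For prime p, the number of non-zero quadratic residues is (p-1)/2.
= (821-1)/2
= 410

410


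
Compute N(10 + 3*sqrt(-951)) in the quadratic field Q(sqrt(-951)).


N(a + b*sqrt(d)) = a^2 - d*b^2
= (10)^2 - (-951)*(3)^2
= 100 + 8559
= 8659

8659


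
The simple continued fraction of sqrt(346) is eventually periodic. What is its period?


Run the CF algorithm for sqrt(346).
a_0 = floor(sqrt(346)) = 18; set m_0=0, q_0=1.
Recurrence: m' = q*a - m,  q' = (d - m'^2)/q,  a' = floor((a_0 + m')/q').
  step 1: m=18, q=22, a=1
  step 2: m=4, q=15, a=1
  step 3: m=11, q=15, a=1
  step 4: m=4, q=22, a=1
  step 5: m=18, q=1, a=36
a_5 = 2*a_0 = 36, so the period closes here.
sqrt(346) = [18; 1, 1, 1, 1, 36]
Period length = 5

5


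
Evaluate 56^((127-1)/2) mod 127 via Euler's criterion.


p = 127 is prime and the exponent is (p-1)/2 = 63, so by Euler's criterion 56^63 = (56/127) = +1 or -1 mod 127.
Compute by square-and-multiply:
  63 = 32 + 16 + 8 + 4 + 2 + 1 (binary 111111)
  Repeated squaring mod 127: 56^1 = 56, 56^2 = 88, 56^4 = 124, 56^8 = 9, 56^16 = 81, 56^32 = 84
  56^63 = 56^32 * 56^16 * 56^8 * 56^4 * 56^2 * 56^1 = 84 * 81 * 9 * 124 * 88 * 56 mod 127
    84 * 81 = 6804 = 73 mod 127
    73 * 9 = 657 = 22 mod 127
    22 * 124 = 2728 = 61 mod 127
    61 * 88 = 5368 = 34 mod 127
    34 * 56 = 1904 = 126 mod 127
  56^63 = 126 mod 127
Result 126 = p - 1 = -1 mod 127: 56 is a quadratic non-residue mod 127. As a residue in [0, p-1] the value is 126.
56^63 mod 127 = 126

126


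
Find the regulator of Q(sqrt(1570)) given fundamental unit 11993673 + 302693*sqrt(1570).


epsilon = 11993673 + 302693*sqrt(1570)
= 2.3987e+07
R = ln(2.3987e+07)
= 16.9930

16.9930


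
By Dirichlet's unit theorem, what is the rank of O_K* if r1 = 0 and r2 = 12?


By Dirichlet's unit theorem:
rank = r1 + r2 - 1
= 0 + 12 - 1
= 11

11


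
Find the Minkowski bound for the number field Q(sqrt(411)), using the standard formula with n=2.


d = 411, d mod 4 = 3, so disc(K) = 4d = 1644; |disc(K)| = 1644
Real quadratic field, so n = 2, s = r2 = 0, r1 = 2
M = (n!/n^n) * (4/pi)^s * sqrt(|disc(K)|) = (2!/2^2) * (4/pi)^0 * sqrt(1644)
= 0.5 * 1.000000 * 40.546270
= 20.2731

20.2731


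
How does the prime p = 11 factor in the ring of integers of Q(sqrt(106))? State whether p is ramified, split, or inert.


K = Q(sqrt(106)). Since d mod 4 = 2, disc(K) = 424.
Check p | disc: 424 mod 11 = 6.
p does not divide disc. Compute Legendre symbol (d/p):
7^((11-1)/2) mod 11 = -1
(d/p) = -1, so p is inert: (p) stays prime with e=1, f=2, g=1.
Therefore p is inert.

inert


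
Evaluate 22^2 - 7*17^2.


x^2 - d*y^2
= 22^2 - 7*17^2
= 484 - 2023
= -1539

-1539


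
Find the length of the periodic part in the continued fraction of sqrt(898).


Run the CF algorithm for sqrt(898).
a_0 = floor(sqrt(898)) = 29; set m_0=0, q_0=1.
Recurrence: m' = q*a - m,  q' = (d - m'^2)/q,  a' = floor((a_0 + m')/q').
  step 1: m=29, q=57, a=1
  step 2: m=28, q=2, a=28
  step 3: m=28, q=57, a=1
  step 4: m=29, q=1, a=58
a_4 = 2*a_0 = 58, so the period closes here.
sqrt(898) = [29; 1, 28, 1, 58]
Period length = 4

4


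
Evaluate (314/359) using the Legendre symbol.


p = 359 is prime, so compute (314/359) with the reciprocity algorithm (Jacobi-symbol steps: pull out 2s via (2/n), flip via reciprocity, reduce):
  pull out 2: (2/359) = +1  (since 359 mod 8 = 7)
  reciprocity: (157/359) -> +(359/157)
  reduce: (45/157)
  reciprocity: (45/157) -> +(157/45)
  reduce: (22/45)
  pull out 2: (2/45) = -1  (since 45 mod 8 = 5)
  reciprocity: (11/45) -> +(45/11)
  reduce: (1/11)
  (1/11) = 1
Product of signs = -1
(314/359) = -1

-1


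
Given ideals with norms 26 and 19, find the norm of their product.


N(IJ) = N(I) * N(J)
= 26 * 19
= 494

494


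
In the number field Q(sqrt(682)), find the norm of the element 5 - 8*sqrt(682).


N(a + b*sqrt(d)) = a^2 - d*b^2
= (5)^2 - (682)*(-8)^2
= 25 - 43648
= -43623

-43623


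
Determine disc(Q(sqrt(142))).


For K = Q(sqrt(d)) with d squarefree: disc(K) = d if d = 1 mod 4, and disc(K) = 4d if d = 2 or 3 mod 4.
Here d = 142, and d mod 4 = 2.
d = 2 mod 4, not 1 (O_K = Z[sqrt(d)]), so disc(K) = 4d = 4 * (142) = 568

568


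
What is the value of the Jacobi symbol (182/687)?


Compute (182/687) via quadratic reciprocity:
  pull out 2: (2/687) = +1  (since 687 mod 8 = 7)
  reciprocity: (91/687) -> -(687/91)
  reduce: (50/91)
  pull out 2: (2/91) = -1  (since 91 mod 8 = 3)
  reciprocity: (25/91) -> +(91/25)
  reduce: (16/25)
  pull out 2: (2/25) = +1  (since 25 mod 8 = 1)
  pull out 2: (2/25) = +1  (since 25 mod 8 = 1)
  pull out 2: (2/25) = +1  (since 25 mod 8 = 1)
  pull out 2: (2/25) = +1  (since 25 mod 8 = 1)
  (1/25) = 1
Product of signs = 1

1


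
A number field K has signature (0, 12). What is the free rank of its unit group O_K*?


By Dirichlet's unit theorem:
rank = r1 + r2 - 1
= 0 + 12 - 1
= 11

11


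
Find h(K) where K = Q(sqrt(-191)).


K = Q(sqrt(-191)). d mod 4 = 1, so D = disc(K) = d = -191
h(K) equals the number of primitive reduced positive-definite forms (a, b, c) = a*x^2 + b*x*y + c*y^2 with b^2 - 4ac = D,
where reduced means |b| <= a <= c, with b >= 0 whenever |b| = a or a = c, and primitive means gcd(a, b, c) = 1.
Reduced forces 3a^2 <= |D| = 191, so 1 <= a <= 7; b must have the parity of D, and c = (b^2 - D)/(4a) must be an integer >= a.
Enumerate a = 1..7, b in [-a, a]:
  a=1: (1, 1, 48)  [1]
  a=2: (2, -1, 24), (2, 1, 24)  [2]
  a=3: (3, -1, 16), (3, 1, 16)  [2]
  a=4: (4, -1, 12), (4, 1, 12)  [2]
  a=5: (5, -3, 10), (5, 3, 10)  [2]
  a=6: (6, -5, 9), (6, -1, 8), (6, 1, 8), (6, 5, 9)  [4]
  a=7: none
Total reduced forms: 1 + 2 + 2 + 2 + 2 + 4 = 13
h = 13

13


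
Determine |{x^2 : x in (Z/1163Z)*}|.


For prime p, the number of non-zero quadratic residues is (p-1)/2.
= (1163-1)/2
= 581

581


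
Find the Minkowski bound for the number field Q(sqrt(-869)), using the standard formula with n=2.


d = -869, d mod 4 = 3, so disc(K) = 4d = -3476; |disc(K)| = 3476
Imaginary quadratic field, so n = 2, s = r2 = 1, r1 = 0
M = (n!/n^n) * (4/pi)^s * sqrt(|disc(K)|) = (2!/2^2) * (4/pi)^1 * sqrt(3476)
= 0.5 * 1.273240 * 58.957612
= 37.5336

37.5336


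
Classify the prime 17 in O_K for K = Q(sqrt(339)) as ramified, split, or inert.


K = Q(sqrt(339)). Since d mod 4 = 3, disc(K) = 1356.
Check p | disc: 1356 mod 17 = 13.
p does not divide disc. Compute Legendre symbol (d/p):
16^((17-1)/2) mod 17 = 1
(d/p) = 1, so p splits: (p) = P*P' with e=1, f=1, g=2.
Therefore p is split.

split


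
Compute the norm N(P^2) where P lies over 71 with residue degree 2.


N(P^a) = p^(a*f)
= 71^(2*2)
= 71^4
= 25411681

25411681


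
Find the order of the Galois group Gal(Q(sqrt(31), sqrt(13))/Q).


The 2 square roots of distinct primes are multiplicatively independent over Q,
so [K:Q] = 2^2 and Gal(K/Q) is isomorphic to (Z/2Z)^2.
|Gal| = 2^2 = 4

4


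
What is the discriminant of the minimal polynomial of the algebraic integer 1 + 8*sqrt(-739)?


The element 1 + 8*sqrt(-739) has minimal polynomial:
x^2 - 2*x + 47297
Discriminant = (-2)^2 - 4*(47297)
= 4 - 189188
= -189184

-189184


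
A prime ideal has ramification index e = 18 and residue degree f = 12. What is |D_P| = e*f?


|D_P| = e * f
= 18 * 12
= 216

216


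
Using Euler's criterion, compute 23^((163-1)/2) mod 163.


p = 163 is prime and the exponent is (p-1)/2 = 81, so by Euler's criterion 23^81 = (23/163) = +1 or -1 mod 163.
Compute by square-and-multiply:
  81 = 64 + 16 + 1 (binary 1010001)
  Repeated squaring mod 163: 23^1 = 23, 23^2 = 40, 23^4 = 133, 23^8 = 85, 23^16 = 53, 23^32 = 38, 23^64 = 140
  23^81 = 23^64 * 23^16 * 23^1 = 140 * 53 * 23 mod 163
    140 * 53 = 7420 = 85 mod 163
    85 * 23 = 1955 = 162 mod 163
  23^81 = 162 mod 163
Result 162 = p - 1 = -1 mod 163: 23 is a quadratic non-residue mod 163. As a residue in [0, p-1] the value is 162.
23^81 mod 163 = 162

162


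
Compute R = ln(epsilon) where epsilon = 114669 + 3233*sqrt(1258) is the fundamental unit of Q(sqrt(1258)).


epsilon = 114669 + 3233*sqrt(1258)
= 229338.0000
R = ln(229338.0000)
= 12.3430

12.3430


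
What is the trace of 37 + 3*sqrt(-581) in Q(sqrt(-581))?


Tr(a + b*sqrt(d)) = (a + b*sqrt(d)) + (a - b*sqrt(d)) = 2a
= 2 * (37)
= 74

74


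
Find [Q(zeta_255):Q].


The degree equals Euler's totient phi(255).
255 = 3 * 5 * 17
phi(255) = 128

128


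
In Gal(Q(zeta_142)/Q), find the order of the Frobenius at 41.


The Frobenius at p in Gal(Q(zeta_n)/Q) = (Z/nZ)* is the class of p, so its order is ord_142(41), the smallest k >= 1 with 41^k = 1 mod 142.
n = 142 = 2 * 71, phi(142) = 70; the order divides phi(n).
Divisors of 70: 1, 2, 5, 7, 10, 14, 35, 70
Repeated squaring mod 142: 41^1 = 41, 41^2 = 119, 41^4 = 103, 41^8 = 101, 41^16 = 119, 41^32 = 103, 41^64 = 101
Test divisors in increasing order:
  k=1: 41^1 = 41 mod 142
  k=2: 41^2 = 119 mod 142
  k=5: 41^5 = 103 * 41 = 105 mod 142
  k=7: 41^7 = 103 * 119 * 41 = 141 mod 142
  k=10: 41^10 = 101 * 119 = 91 mod 142
  k=14: 41^14 = 101 * 103 * 119 = 1 mod 142  <- first divisor giving 1
Order = 14

14


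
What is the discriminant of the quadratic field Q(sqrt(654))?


For K = Q(sqrt(d)) with d squarefree: disc(K) = d if d = 1 mod 4, and disc(K) = 4d if d = 2 or 3 mod 4.
Here d = 654, and d mod 4 = 2.
d = 2 mod 4, not 1 (O_K = Z[sqrt(d)]), so disc(K) = 4d = 4 * (654) = 2616

2616


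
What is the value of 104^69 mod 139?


p = 139 is prime and the exponent is (p-1)/2 = 69, so by Euler's criterion 104^69 = (104/139) = +1 or -1 mod 139.
Compute by square-and-multiply:
  69 = 64 + 4 + 1 (binary 1000101)
  Repeated squaring mod 139: 104^1 = 104, 104^2 = 113, 104^4 = 120, 104^8 = 83, 104^16 = 78, 104^32 = 107, 104^64 = 51
  104^69 = 104^64 * 104^4 * 104^1 = 51 * 120 * 104 mod 139
    51 * 120 = 6120 = 4 mod 139
    4 * 104 = 416 = 138 mod 139
  104^69 = 138 mod 139
Result 138 = p - 1 = -1 mod 139: 104 is a quadratic non-residue mod 139. As a residue in [0, p-1] the value is 138.
104^69 mod 139 = 138

138


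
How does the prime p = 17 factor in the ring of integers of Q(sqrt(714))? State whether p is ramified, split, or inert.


K = Q(sqrt(714)). Since d mod 4 = 2, disc(K) = 2856.
Check p | disc: 2856 mod 17 = 0.
p divides disc, so p ramifies: (p) = P^2 with e=2, f=1, g=1.
Therefore p is ramified.

ramified


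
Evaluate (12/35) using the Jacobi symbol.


Compute (12/35) via quadratic reciprocity:
  pull out 2: (2/35) = -1  (since 35 mod 8 = 3)
  pull out 2: (2/35) = -1  (since 35 mod 8 = 3)
  reciprocity: (3/35) -> -(35/3)
  reduce: (2/3)
  pull out 2: (2/3) = -1  (since 3 mod 8 = 3)
  (1/3) = 1
Product of signs = 1

1


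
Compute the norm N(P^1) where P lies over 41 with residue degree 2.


N(P^a) = p^(a*f)
= 41^(1*2)
= 41^2
= 1681

1681


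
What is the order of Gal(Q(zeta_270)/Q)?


|Gal(Q(zeta_270)/Q)| = phi(270)
= 72

72


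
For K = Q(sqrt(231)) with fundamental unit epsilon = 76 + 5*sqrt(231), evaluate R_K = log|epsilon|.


epsilon = 76 + 5*sqrt(231)
= 151.9934
R = ln(151.9934)
= 5.0238

5.0238


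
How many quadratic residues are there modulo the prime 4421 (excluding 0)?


For prime p, the number of non-zero quadratic residues is (p-1)/2.
= (4421-1)/2
= 2210

2210


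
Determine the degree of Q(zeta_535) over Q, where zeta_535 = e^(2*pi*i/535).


The degree equals Euler's totient phi(535).
535 = 5 * 107
phi(535) = 424

424


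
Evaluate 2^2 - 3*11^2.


x^2 - d*y^2
= 2^2 - 3*11^2
= 4 - 363
= -359

-359


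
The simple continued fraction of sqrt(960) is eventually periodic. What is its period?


Run the CF algorithm for sqrt(960).
a_0 = floor(sqrt(960)) = 30; set m_0=0, q_0=1.
Recurrence: m' = q*a - m,  q' = (d - m'^2)/q,  a' = floor((a_0 + m')/q').
  step 1: m=30, q=60, a=1
  step 2: m=30, q=1, a=60
a_2 = 2*a_0 = 60, so the period closes here.
sqrt(960) = [30; 1, 60]
Period length = 2

2


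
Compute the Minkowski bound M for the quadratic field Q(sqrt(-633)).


d = -633, d mod 4 = 3, so disc(K) = 4d = -2532; |disc(K)| = 2532
Imaginary quadratic field, so n = 2, s = r2 = 1, r1 = 0
M = (n!/n^n) * (4/pi)^s * sqrt(|disc(K)|) = (2!/2^2) * (4/pi)^1 * sqrt(2532)
= 0.5 * 1.273240 * 50.318983
= 32.0341

32.0341


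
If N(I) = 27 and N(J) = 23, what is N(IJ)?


N(IJ) = N(I) * N(J)
= 27 * 23
= 621

621


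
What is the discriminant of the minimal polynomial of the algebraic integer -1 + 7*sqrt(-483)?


The element -1 + 7*sqrt(-483) has minimal polynomial:
x^2 + 2*x + 23668
Discriminant = (2)^2 - 4*(23668)
= 4 - 94672
= -94668

-94668


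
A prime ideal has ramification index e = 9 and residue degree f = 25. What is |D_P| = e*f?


|D_P| = e * f
= 9 * 25
= 225

225


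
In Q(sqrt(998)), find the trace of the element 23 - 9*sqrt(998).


Tr(a + b*sqrt(d)) = (a + b*sqrt(d)) + (a - b*sqrt(d)) = 2a
= 2 * (23)
= 46

46


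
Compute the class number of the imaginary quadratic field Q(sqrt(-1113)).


K = Q(sqrt(-1113)). d mod 4 = 3, so D = disc(K) = 4d = -4452
h(K) equals the number of primitive reduced positive-definite forms (a, b, c) = a*x^2 + b*x*y + c*y^2 with b^2 - 4ac = D,
where reduced means |b| <= a <= c, with b >= 0 whenever |b| = a or a = c, and primitive means gcd(a, b, c) = 1.
Reduced forces 3a^2 <= |D| = 4452, so 1 <= a <= 38; b must have the parity of D, and c = (b^2 - D)/(4a) must be an integer >= a.
Enumerate a = 1..38, b in [-a, a]:
  a=1: (1, 0, 1113)  [1]
  a=2: (2, 2, 557)  [1]
  a=3: (3, 0, 371)  [1]
  a=4..5: none
  a=6: (6, 6, 187)  [1]
  a=7: (7, 0, 159)  [1]
  a=8..10: none
  a=11: (11, -6, 102), (11, 6, 102)  [2]
  a=12..13: none
  a=14: (14, 14, 83)  [1]
  a=15..16: none
  a=17: (17, -6, 66), (17, 6, 66)  [2]
  a=18..20: none
  a=21: (21, 0, 53)  [1]
  a=22: (22, -6, 51), (22, 6, 51)  [2]
  a=23..32: none
  a=33: (33, -6, 34), (33, 6, 34)  [2]
  a=34..36: none
  a=37: (37, 32, 37)  [1]
  a=38: none
Total reduced forms: 1 + 1 + 1 + 1 + 1 + 2 + 1 + 2 + 1 + 2 + 2 + 1 = 16
h = 16

16


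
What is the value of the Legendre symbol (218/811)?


p = 811 is prime, so compute (218/811) with the reciprocity algorithm (Jacobi-symbol steps: pull out 2s via (2/n), flip via reciprocity, reduce):
  pull out 2: (2/811) = -1  (since 811 mod 8 = 3)
  reciprocity: (109/811) -> +(811/109)
  reduce: (48/109)
  pull out 2: (2/109) = -1  (since 109 mod 8 = 5)
  pull out 2: (2/109) = -1  (since 109 mod 8 = 5)
  pull out 2: (2/109) = -1  (since 109 mod 8 = 5)
  pull out 2: (2/109) = -1  (since 109 mod 8 = 5)
  reciprocity: (3/109) -> +(109/3)
  reduce: (1/3)
  (1/3) = 1
Product of signs = -1
(218/811) = -1

-1


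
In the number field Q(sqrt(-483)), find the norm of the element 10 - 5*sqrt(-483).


N(a + b*sqrt(d)) = a^2 - d*b^2
= (10)^2 - (-483)*(-5)^2
= 100 + 12075
= 12175

12175


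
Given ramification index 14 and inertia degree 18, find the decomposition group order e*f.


|D_P| = e * f
= 14 * 18
= 252

252


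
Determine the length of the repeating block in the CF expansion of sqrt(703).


Run the CF algorithm for sqrt(703).
a_0 = floor(sqrt(703)) = 26; set m_0=0, q_0=1.
Recurrence: m' = q*a - m,  q' = (d - m'^2)/q,  a' = floor((a_0 + m')/q').
  step 1: m=26, q=27, a=1
  step 2: m=1, q=26, a=1
  step 3: m=25, q=3, a=17
  step 4: m=26, q=9, a=5
  step 5: m=19, q=38, a=1
  step 6: m=19, q=9, a=5
  step 7: m=26, q=3, a=17
  step 8: m=25, q=26, a=1
  step 9: m=1, q=27, a=1
  step 10: m=26, q=1, a=52
a_10 = 2*a_0 = 52, so the period closes here.
sqrt(703) = [26; 1, 1, 17, 5, 1, 5, 17, 1, 1, 52]
Period length = 10

10


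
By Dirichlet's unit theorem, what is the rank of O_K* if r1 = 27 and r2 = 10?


By Dirichlet's unit theorem:
rank = r1 + r2 - 1
= 27 + 10 - 1
= 36

36


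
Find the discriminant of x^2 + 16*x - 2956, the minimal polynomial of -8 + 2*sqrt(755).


The element -8 + 2*sqrt(755) has minimal polynomial:
x^2 + 16*x - 2956
Discriminant = (16)^2 - 4*(-2956)
= 256 + 11824
= 12080

12080


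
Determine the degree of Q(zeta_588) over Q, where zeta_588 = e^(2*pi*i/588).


The degree equals Euler's totient phi(588).
588 = 2^2 * 3 * 7^2
phi(588) = 168

168


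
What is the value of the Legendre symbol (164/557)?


p = 557 is prime, so compute (164/557) with the reciprocity algorithm (Jacobi-symbol steps: pull out 2s via (2/n), flip via reciprocity, reduce):
  pull out 2: (2/557) = -1  (since 557 mod 8 = 5)
  pull out 2: (2/557) = -1  (since 557 mod 8 = 5)
  reciprocity: (41/557) -> +(557/41)
  reduce: (24/41)
  pull out 2: (2/41) = +1  (since 41 mod 8 = 1)
  pull out 2: (2/41) = +1  (since 41 mod 8 = 1)
  pull out 2: (2/41) = +1  (since 41 mod 8 = 1)
  reciprocity: (3/41) -> +(41/3)
  reduce: (2/3)
  pull out 2: (2/3) = -1  (since 3 mod 8 = 3)
  (1/3) = 1
Product of signs = -1
(164/557) = -1

-1


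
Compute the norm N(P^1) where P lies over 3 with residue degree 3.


N(P^a) = p^(a*f)
= 3^(1*3)
= 3^3
= 27

27


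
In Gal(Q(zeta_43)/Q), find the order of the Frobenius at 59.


The Frobenius at p in Gal(Q(zeta_n)/Q) = (Z/nZ)* is the class of p, so its order is ord_43(59), the smallest k >= 1 with 59^k = 1 mod 43.
n = 43 = 43, phi(43) = 42; the order divides phi(n).
Divisors of 42: 1, 2, 3, 6, 7, 14, 21, 42
Repeated squaring mod 43: 59^1 = 16, 59^2 = 41, 59^4 = 4, 59^8 = 16, 59^16 = 41, 59^32 = 4
Test divisors in increasing order:
  k=1: 59^1 = 16 mod 43
  k=2: 59^2 = 41 mod 43
  k=3: 59^3 = 41 * 16 = 11 mod 43
  k=6: 59^6 = 4 * 41 = 35 mod 43
  k=7: 59^7 = 4 * 41 * 16 = 1 mod 43  <- first divisor giving 1
Order = 7

7


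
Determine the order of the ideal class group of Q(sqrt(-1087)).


K = Q(sqrt(-1087)). d mod 4 = 1, so D = disc(K) = d = -1087
h(K) equals the number of primitive reduced positive-definite forms (a, b, c) = a*x^2 + b*x*y + c*y^2 with b^2 - 4ac = D,
where reduced means |b| <= a <= c, with b >= 0 whenever |b| = a or a = c, and primitive means gcd(a, b, c) = 1.
Reduced forces 3a^2 <= |D| = 1087, so 1 <= a <= 19; b must have the parity of D, and c = (b^2 - D)/(4a) must be an integer >= a.
Enumerate a = 1..19, b in [-a, a]:
  a=1: (1, 1, 272)  [1]
  a=2: (2, -1, 136), (2, 1, 136)  [2]
  a=3: none
  a=4: (4, -1, 68), (4, 1, 68)  [2]
  a=5..7: none
  a=8: (8, -1, 34), (8, 1, 34)  [2]
  a=9..15: none
  a=16: (16, -1, 17), (16, 1, 17)  [2]
  a=17..19: none
Total reduced forms: 1 + 2 + 2 + 2 + 2 = 9
h = 9

9


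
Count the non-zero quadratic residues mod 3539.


For prime p, the number of non-zero quadratic residues is (p-1)/2.
= (3539-1)/2
= 1769

1769


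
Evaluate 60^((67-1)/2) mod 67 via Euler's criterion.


p = 67 is prime and the exponent is (p-1)/2 = 33, so by Euler's criterion 60^33 = (60/67) = +1 or -1 mod 67.
Compute by square-and-multiply:
  33 = 32 + 1 (binary 100001)
  Repeated squaring mod 67: 60^1 = 60, 60^2 = 49, 60^4 = 56, 60^8 = 54, 60^16 = 35, 60^32 = 19
  60^33 = 60^32 * 60^1 = 19 * 60 mod 67
    19 * 60 = 1140 = 1 mod 67
  60^33 = 1 mod 67
Result 1: 60 is a quadratic residue mod 67.
60^33 mod 67 = 1

1


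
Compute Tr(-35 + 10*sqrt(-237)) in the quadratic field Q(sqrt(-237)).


Tr(a + b*sqrt(d)) = (a + b*sqrt(d)) + (a - b*sqrt(d)) = 2a
= 2 * (-35)
= -70

-70


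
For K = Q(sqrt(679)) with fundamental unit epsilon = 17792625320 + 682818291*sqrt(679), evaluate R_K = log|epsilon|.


epsilon = 17792625320 + 682818291*sqrt(679)
= 3.5585e+10
R = ln(3.5585e+10)
= 24.2952

24.2952


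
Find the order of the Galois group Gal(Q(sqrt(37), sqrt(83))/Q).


The 2 square roots of distinct primes are multiplicatively independent over Q,
so [K:Q] = 2^2 and Gal(K/Q) is isomorphic to (Z/2Z)^2.
|Gal| = 2^2 = 4

4


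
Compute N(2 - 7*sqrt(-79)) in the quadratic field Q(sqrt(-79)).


N(a + b*sqrt(d)) = a^2 - d*b^2
= (2)^2 - (-79)*(-7)^2
= 4 + 3871
= 3875

3875


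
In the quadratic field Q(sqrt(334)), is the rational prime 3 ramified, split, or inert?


K = Q(sqrt(334)). Since d mod 4 = 2, disc(K) = 1336.
Check p | disc: 1336 mod 3 = 1.
p does not divide disc. Compute Legendre symbol (d/p):
1^((3-1)/2) mod 3 = 1
(d/p) = 1, so p splits: (p) = P*P' with e=1, f=1, g=2.
Therefore p is split.

split


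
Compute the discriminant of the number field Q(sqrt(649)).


For K = Q(sqrt(d)) with d squarefree: disc(K) = d if d = 1 mod 4, and disc(K) = 4d if d = 2 or 3 mod 4.
Here d = 649, and d mod 4 = 1.
d = 1 mod 4 (O_K = Z[(1+sqrt(d))/2]), so disc(K) = d = 649

649


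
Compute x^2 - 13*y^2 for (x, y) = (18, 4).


x^2 - d*y^2
= 18^2 - 13*4^2
= 324 - 208
= 116

116


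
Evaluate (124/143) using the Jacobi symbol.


Compute (124/143) via quadratic reciprocity:
  pull out 2: (2/143) = +1  (since 143 mod 8 = 7)
  pull out 2: (2/143) = +1  (since 143 mod 8 = 7)
  reciprocity: (31/143) -> -(143/31)
  reduce: (19/31)
  reciprocity: (19/31) -> -(31/19)
  reduce: (12/19)
  pull out 2: (2/19) = -1  (since 19 mod 8 = 3)
  pull out 2: (2/19) = -1  (since 19 mod 8 = 3)
  reciprocity: (3/19) -> -(19/3)
  reduce: (1/3)
  (1/3) = 1
Product of signs = -1

-1


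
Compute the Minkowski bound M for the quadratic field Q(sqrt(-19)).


d = -19, d mod 4 = 1, so disc(K) = d = -19; |disc(K)| = 19
Imaginary quadratic field, so n = 2, s = r2 = 1, r1 = 0
M = (n!/n^n) * (4/pi)^s * sqrt(|disc(K)|) = (2!/2^2) * (4/pi)^1 * sqrt(19)
= 0.5 * 1.273240 * 4.358899
= 2.7750

2.7750


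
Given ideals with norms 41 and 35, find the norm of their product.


N(IJ) = N(I) * N(J)
= 41 * 35
= 1435

1435


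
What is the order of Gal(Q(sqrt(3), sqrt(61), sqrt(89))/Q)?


The 3 square roots of distinct primes are multiplicatively independent over Q,
so [K:Q] = 2^3 and Gal(K/Q) is isomorphic to (Z/2Z)^3.
|Gal| = 2^3 = 8

8


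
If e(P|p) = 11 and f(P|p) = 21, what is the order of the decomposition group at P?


|D_P| = e * f
= 11 * 21
= 231

231


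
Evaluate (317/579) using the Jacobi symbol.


Compute (317/579) via quadratic reciprocity:
  reciprocity: (317/579) -> +(579/317)
  reduce: (262/317)
  pull out 2: (2/317) = -1  (since 317 mod 8 = 5)
  reciprocity: (131/317) -> +(317/131)
  reduce: (55/131)
  reciprocity: (55/131) -> -(131/55)
  reduce: (21/55)
  reciprocity: (21/55) -> +(55/21)
  reduce: (13/21)
  reciprocity: (13/21) -> +(21/13)
  reduce: (8/13)
  pull out 2: (2/13) = -1  (since 13 mod 8 = 5)
  pull out 2: (2/13) = -1  (since 13 mod 8 = 5)
  pull out 2: (2/13) = -1  (since 13 mod 8 = 5)
  (1/13) = 1
Product of signs = -1

-1


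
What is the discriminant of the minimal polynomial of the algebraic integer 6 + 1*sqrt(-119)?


The element 6 + 1*sqrt(-119) has minimal polynomial:
x^2 - 12*x + 155
Discriminant = (-12)^2 - 4*(155)
= 144 - 620
= -476

-476


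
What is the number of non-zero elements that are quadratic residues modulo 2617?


For prime p, the number of non-zero quadratic residues is (p-1)/2.
= (2617-1)/2
= 1308

1308


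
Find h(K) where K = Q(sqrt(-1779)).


K = Q(sqrt(-1779)). d mod 4 = 1, so D = disc(K) = d = -1779
h(K) equals the number of primitive reduced positive-definite forms (a, b, c) = a*x^2 + b*x*y + c*y^2 with b^2 - 4ac = D,
where reduced means |b| <= a <= c, with b >= 0 whenever |b| = a or a = c, and primitive means gcd(a, b, c) = 1.
Reduced forces 3a^2 <= |D| = 1779, so 1 <= a <= 24; b must have the parity of D, and c = (b^2 - D)/(4a) must be an integer >= a.
Enumerate a = 1..24, b in [-a, a]:
  a=1: (1, 1, 445)  [1]
  a=2: none
  a=3: (3, 3, 149)  [1]
  a=4: none
  a=5: (5, -1, 89), (5, 1, 89)  [2]
  a=6..10: none
  a=11: (11, -5, 41), (11, 5, 41)  [2]
  a=12..14: none
  a=15: (15, -9, 31), (15, 9, 31)  [2]
  a=16..18: none
  a=19: (19, -11, 25), (19, 11, 25)  [2]
  a=20..24: none
Total reduced forms: 1 + 1 + 2 + 2 + 2 + 2 = 10
h = 10

10


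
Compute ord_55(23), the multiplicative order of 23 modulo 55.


We want ord_55(23), the smallest k >= 1 with 23^k = 1 mod 55.
n = 55 = 5 * 11, phi(55) = 40; the order divides phi(n).
Divisors of 40: 1, 2, 4, 5, 8, 10, 20, 40
Repeated squaring mod 55: 23^1 = 23, 23^2 = 34, 23^4 = 1, 23^8 = 1, 23^16 = 1, 23^32 = 1
Test divisors in increasing order:
  k=1: 23^1 = 23 mod 55
  k=2: 23^2 = 34 mod 55
  k=4: 23^4 = 1 mod 55  <- first divisor giving 1
Order = 4

4


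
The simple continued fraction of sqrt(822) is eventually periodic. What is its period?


Run the CF algorithm for sqrt(822).
a_0 = floor(sqrt(822)) = 28; set m_0=0, q_0=1.
Recurrence: m' = q*a - m,  q' = (d - m'^2)/q,  a' = floor((a_0 + m')/q').
  step 1: m=28, q=38, a=1
  step 2: m=10, q=19, a=2
  step 3: m=28, q=2, a=28
  step 4: m=28, q=19, a=2
  step 5: m=10, q=38, a=1
  step 6: m=28, q=1, a=56
a_6 = 2*a_0 = 56, so the period closes here.
sqrt(822) = [28; 1, 2, 28, 2, 1, 56]
Period length = 6

6


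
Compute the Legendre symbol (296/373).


p = 373 is prime, so compute (296/373) with the reciprocity algorithm (Jacobi-symbol steps: pull out 2s via (2/n), flip via reciprocity, reduce):
  pull out 2: (2/373) = -1  (since 373 mod 8 = 5)
  pull out 2: (2/373) = -1  (since 373 mod 8 = 5)
  pull out 2: (2/373) = -1  (since 373 mod 8 = 5)
  reciprocity: (37/373) -> +(373/37)
  reduce: (3/37)
  reciprocity: (3/37) -> +(37/3)
  reduce: (1/3)
  (1/3) = 1
Product of signs = -1
(296/373) = -1

-1


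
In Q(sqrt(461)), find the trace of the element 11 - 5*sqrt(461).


Tr(a + b*sqrt(d)) = (a + b*sqrt(d)) + (a - b*sqrt(d)) = 2a
= 2 * (11)
= 22

22


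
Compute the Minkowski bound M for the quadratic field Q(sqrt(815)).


d = 815, d mod 4 = 3, so disc(K) = 4d = 3260; |disc(K)| = 3260
Real quadratic field, so n = 2, s = r2 = 0, r1 = 2
M = (n!/n^n) * (4/pi)^s * sqrt(|disc(K)|) = (2!/2^2) * (4/pi)^0 * sqrt(3260)
= 0.5 * 1.000000 * 57.096410
= 28.5482

28.5482


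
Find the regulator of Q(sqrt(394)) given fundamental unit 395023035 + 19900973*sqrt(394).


epsilon = 395023035 + 19900973*sqrt(394)
= 7.9005e+08
R = ln(7.9005e+08)
= 20.4876

20.4876


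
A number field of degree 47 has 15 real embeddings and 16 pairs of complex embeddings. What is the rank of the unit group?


By Dirichlet's unit theorem:
rank = r1 + r2 - 1
= 15 + 16 - 1
= 30

30


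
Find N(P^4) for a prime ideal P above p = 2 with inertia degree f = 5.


N(P^a) = p^(a*f)
= 2^(4*5)
= 2^20
= 1048576

1048576


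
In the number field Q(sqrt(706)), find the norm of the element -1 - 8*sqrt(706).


N(a + b*sqrt(d)) = a^2 - d*b^2
= (-1)^2 - (706)*(-8)^2
= 1 - 45184
= -45183

-45183


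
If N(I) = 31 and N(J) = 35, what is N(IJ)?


N(IJ) = N(I) * N(J)
= 31 * 35
= 1085

1085


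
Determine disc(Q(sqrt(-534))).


For K = Q(sqrt(d)) with d squarefree: disc(K) = d if d = 1 mod 4, and disc(K) = 4d if d = 2 or 3 mod 4.
Here d = -534, and d mod 4 = 2.
d = 2 mod 4, not 1 (O_K = Z[sqrt(d)]), so disc(K) = 4d = 4 * (-534) = -2136

-2136


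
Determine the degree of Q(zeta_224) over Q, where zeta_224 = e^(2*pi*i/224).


The degree equals Euler's totient phi(224).
224 = 2^5 * 7
phi(224) = 96

96


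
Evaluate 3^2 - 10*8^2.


x^2 - d*y^2
= 3^2 - 10*8^2
= 9 - 640
= -631

-631


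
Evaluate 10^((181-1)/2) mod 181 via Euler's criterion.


p = 181 is prime and the exponent is (p-1)/2 = 90, so by Euler's criterion 10^90 = (10/181) = +1 or -1 mod 181.
Compute by square-and-multiply:
  90 = 64 + 16 + 8 + 2 (binary 1011010)
  Repeated squaring mod 181: 10^1 = 10, 10^2 = 100, 10^4 = 45, 10^8 = 34, 10^16 = 70, 10^32 = 13, 10^64 = 169
  10^90 = 10^64 * 10^16 * 10^8 * 10^2 = 169 * 70 * 34 * 100 mod 181
    169 * 70 = 11830 = 65 mod 181
    65 * 34 = 2210 = 38 mod 181
    38 * 100 = 3800 = 180 mod 181
  10^90 = 180 mod 181
Result 180 = p - 1 = -1 mod 181: 10 is a quadratic non-residue mod 181. As a residue in [0, p-1] the value is 180.
10^90 mod 181 = 180

180


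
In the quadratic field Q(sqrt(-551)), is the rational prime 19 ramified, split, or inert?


K = Q(sqrt(-551)). Since d mod 4 = 1, disc(K) = -551.
Check p | disc: -551 mod 19 = 0.
p divides disc, so p ramifies: (p) = P^2 with e=2, f=1, g=1.
Therefore p is ramified.

ramified


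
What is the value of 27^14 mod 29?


p = 29 is prime and the exponent is (p-1)/2 = 14, so by Euler's criterion 27^14 = (27/29) = +1 or -1 mod 29.
Compute by square-and-multiply:
  14 = 8 + 4 + 2 (binary 1110)
  Repeated squaring mod 29: 27^1 = 27, 27^2 = 4, 27^4 = 16, 27^8 = 24
  27^14 = 27^8 * 27^4 * 27^2 = 24 * 16 * 4 mod 29
    24 * 16 = 384 = 7 mod 29
    7 * 4 = 28 = 28 mod 29
  27^14 = 28 mod 29
Result 28 = p - 1 = -1 mod 29: 27 is a quadratic non-residue mod 29. As a residue in [0, p-1] the value is 28.
27^14 mod 29 = 28

28


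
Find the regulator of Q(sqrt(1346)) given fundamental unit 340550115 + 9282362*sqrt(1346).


epsilon = 340550115 + 9282362*sqrt(1346)
= 6.8110e+08
R = ln(6.8110e+08)
= 20.3392

20.3392


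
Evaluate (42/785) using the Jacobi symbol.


Compute (42/785) via quadratic reciprocity:
  pull out 2: (2/785) = +1  (since 785 mod 8 = 1)
  reciprocity: (21/785) -> +(785/21)
  reduce: (8/21)
  pull out 2: (2/21) = -1  (since 21 mod 8 = 5)
  pull out 2: (2/21) = -1  (since 21 mod 8 = 5)
  pull out 2: (2/21) = -1  (since 21 mod 8 = 5)
  (1/21) = 1
Product of signs = -1

-1


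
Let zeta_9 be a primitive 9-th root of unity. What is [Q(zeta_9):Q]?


The degree equals Euler's totient phi(9).
9 = 3^2
phi(9) = 6

6


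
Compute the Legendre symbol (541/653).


p = 653 is prime, so compute (541/653) with the reciprocity algorithm (Jacobi-symbol steps: pull out 2s via (2/n), flip via reciprocity, reduce):
  reciprocity: (541/653) -> +(653/541)
  reduce: (112/541)
  pull out 2: (2/541) = -1  (since 541 mod 8 = 5)
  pull out 2: (2/541) = -1  (since 541 mod 8 = 5)
  pull out 2: (2/541) = -1  (since 541 mod 8 = 5)
  pull out 2: (2/541) = -1  (since 541 mod 8 = 5)
  reciprocity: (7/541) -> +(541/7)
  reduce: (2/7)
  pull out 2: (2/7) = +1  (since 7 mod 8 = 7)
  (1/7) = 1
Product of signs = 1
(541/653) = 1

1


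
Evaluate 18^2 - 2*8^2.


x^2 - d*y^2
= 18^2 - 2*8^2
= 324 - 128
= 196

196


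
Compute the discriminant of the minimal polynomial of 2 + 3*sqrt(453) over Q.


The element 2 + 3*sqrt(453) has minimal polynomial:
x^2 - 4*x - 4073
Discriminant = (-4)^2 - 4*(-4073)
= 16 + 16292
= 16308

16308


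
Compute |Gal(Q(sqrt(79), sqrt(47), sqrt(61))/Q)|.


The 3 square roots of distinct primes are multiplicatively independent over Q,
so [K:Q] = 2^3 and Gal(K/Q) is isomorphic to (Z/2Z)^3.
|Gal| = 2^3 = 8

8


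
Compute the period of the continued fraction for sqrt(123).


Run the CF algorithm for sqrt(123).
a_0 = floor(sqrt(123)) = 11; set m_0=0, q_0=1.
Recurrence: m' = q*a - m,  q' = (d - m'^2)/q,  a' = floor((a_0 + m')/q').
  step 1: m=11, q=2, a=11
  step 2: m=11, q=1, a=22
a_2 = 2*a_0 = 22, so the period closes here.
sqrt(123) = [11; 11, 22]
Period length = 2

2


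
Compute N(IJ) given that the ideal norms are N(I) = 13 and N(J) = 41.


N(IJ) = N(I) * N(J)
= 13 * 41
= 533

533


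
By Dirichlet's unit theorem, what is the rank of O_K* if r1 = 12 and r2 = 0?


By Dirichlet's unit theorem:
rank = r1 + r2 - 1
= 12 + 0 - 1
= 11

11


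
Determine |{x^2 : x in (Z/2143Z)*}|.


For prime p, the number of non-zero quadratic residues is (p-1)/2.
= (2143-1)/2
= 1071

1071


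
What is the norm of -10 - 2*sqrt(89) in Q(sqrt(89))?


N(a + b*sqrt(d)) = a^2 - d*b^2
= (-10)^2 - (89)*(-2)^2
= 100 - 356
= -256

-256


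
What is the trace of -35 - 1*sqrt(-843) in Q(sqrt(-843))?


Tr(a + b*sqrt(d)) = (a + b*sqrt(d)) + (a - b*sqrt(d)) = 2a
= 2 * (-35)
= -70

-70


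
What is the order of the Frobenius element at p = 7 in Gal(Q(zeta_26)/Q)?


The Frobenius at p in Gal(Q(zeta_n)/Q) = (Z/nZ)* is the class of p, so its order is ord_26(7), the smallest k >= 1 with 7^k = 1 mod 26.
n = 26 = 2 * 13, phi(26) = 12; the order divides phi(n).
Divisors of 12: 1, 2, 3, 4, 6, 12
Repeated squaring mod 26: 7^1 = 7, 7^2 = 23, 7^4 = 9, 7^8 = 3
Test divisors in increasing order:
  k=1: 7^1 = 7 mod 26
  k=2: 7^2 = 23 mod 26
  k=3: 7^3 = 23 * 7 = 5 mod 26
  k=4: 7^4 = 9 mod 26
  k=6: 7^6 = 9 * 23 = 25 mod 26
  k=12: 7^12 = 3 * 9 = 1 mod 26  <- first divisor giving 1
Order = 12

12
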